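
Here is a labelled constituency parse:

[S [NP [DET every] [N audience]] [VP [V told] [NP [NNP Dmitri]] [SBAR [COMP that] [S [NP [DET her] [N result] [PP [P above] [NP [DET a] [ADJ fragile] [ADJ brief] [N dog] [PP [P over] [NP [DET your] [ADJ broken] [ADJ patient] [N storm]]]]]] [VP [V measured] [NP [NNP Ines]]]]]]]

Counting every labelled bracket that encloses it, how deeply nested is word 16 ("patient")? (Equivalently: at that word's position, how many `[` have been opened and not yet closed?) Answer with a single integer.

10

Path from the root down to the word: S → VP → SBAR → S → NP → PP → NP → PP → NP → ADJ. That is 10 enclosing brackets.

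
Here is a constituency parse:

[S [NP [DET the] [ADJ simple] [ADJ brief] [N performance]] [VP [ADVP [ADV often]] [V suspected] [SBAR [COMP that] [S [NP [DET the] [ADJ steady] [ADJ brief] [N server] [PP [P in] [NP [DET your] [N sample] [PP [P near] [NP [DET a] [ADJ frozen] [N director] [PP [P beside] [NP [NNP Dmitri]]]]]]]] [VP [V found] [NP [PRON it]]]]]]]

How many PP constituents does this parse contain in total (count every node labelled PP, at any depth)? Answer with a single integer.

Scanning left to right, an opening `[PP` appears at word positions 12, 15, 19 — 3 in total.

3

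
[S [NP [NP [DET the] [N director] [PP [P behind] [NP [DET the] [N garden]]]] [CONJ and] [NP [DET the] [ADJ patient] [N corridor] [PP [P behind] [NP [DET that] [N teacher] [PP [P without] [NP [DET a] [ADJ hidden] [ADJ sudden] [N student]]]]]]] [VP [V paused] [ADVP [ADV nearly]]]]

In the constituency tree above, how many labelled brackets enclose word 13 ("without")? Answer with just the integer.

7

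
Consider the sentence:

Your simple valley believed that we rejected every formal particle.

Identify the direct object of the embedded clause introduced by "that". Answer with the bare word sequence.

every formal particle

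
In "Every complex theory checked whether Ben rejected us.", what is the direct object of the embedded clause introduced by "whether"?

The verb of the embedded clause introduced by "whether" is "rejected"; its direct object is the NP "us".

us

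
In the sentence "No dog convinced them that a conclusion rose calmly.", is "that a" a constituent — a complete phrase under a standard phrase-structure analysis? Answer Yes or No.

No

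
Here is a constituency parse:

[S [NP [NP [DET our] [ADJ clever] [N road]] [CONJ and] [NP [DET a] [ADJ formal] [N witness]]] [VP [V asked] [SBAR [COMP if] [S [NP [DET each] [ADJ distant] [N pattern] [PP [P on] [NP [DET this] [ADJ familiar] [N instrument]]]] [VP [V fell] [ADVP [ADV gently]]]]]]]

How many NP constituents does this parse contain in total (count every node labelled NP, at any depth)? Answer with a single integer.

5

The NP constituents are: [NP our clever road and a formal witness]; [NP our clever road]; [NP a formal witness]; [NP each distant pattern on this familiar instrument]; [NP this familiar instrument]. Total: 5.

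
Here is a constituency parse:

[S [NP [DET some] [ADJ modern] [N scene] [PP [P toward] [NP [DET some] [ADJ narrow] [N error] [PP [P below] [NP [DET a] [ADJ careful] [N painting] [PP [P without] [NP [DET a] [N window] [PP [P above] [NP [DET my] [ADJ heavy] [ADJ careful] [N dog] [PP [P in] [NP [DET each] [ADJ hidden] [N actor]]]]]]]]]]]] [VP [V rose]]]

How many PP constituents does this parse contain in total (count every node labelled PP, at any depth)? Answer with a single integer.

5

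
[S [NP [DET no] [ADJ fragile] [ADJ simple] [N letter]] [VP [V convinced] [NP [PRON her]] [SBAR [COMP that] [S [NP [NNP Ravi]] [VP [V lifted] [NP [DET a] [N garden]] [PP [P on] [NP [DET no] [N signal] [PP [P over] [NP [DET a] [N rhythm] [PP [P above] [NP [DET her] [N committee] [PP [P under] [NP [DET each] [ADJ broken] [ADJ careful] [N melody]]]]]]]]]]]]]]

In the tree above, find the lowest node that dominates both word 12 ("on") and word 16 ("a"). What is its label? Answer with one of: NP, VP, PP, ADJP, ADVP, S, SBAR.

Word 12 lies under S → VP → SBAR → S → VP → PP → P; word 16 lies under S → VP → SBAR → S → VP → PP → NP → PP → NP → DET. The lowest shared node is the PP.

PP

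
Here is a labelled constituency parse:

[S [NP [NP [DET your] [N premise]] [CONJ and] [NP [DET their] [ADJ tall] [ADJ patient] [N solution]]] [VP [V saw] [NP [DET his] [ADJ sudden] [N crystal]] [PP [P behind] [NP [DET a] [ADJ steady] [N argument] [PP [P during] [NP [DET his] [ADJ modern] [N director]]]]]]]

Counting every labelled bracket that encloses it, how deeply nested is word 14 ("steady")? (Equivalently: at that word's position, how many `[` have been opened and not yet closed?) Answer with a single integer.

Counting open brackets not yet closed at "steady": [S [VP [PP [NP [ADJ = 5.

5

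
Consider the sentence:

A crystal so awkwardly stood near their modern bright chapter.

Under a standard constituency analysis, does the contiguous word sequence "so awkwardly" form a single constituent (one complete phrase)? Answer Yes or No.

These words form the whole adverb phrase headed by "awkwardly", so yes — one constituent.

Yes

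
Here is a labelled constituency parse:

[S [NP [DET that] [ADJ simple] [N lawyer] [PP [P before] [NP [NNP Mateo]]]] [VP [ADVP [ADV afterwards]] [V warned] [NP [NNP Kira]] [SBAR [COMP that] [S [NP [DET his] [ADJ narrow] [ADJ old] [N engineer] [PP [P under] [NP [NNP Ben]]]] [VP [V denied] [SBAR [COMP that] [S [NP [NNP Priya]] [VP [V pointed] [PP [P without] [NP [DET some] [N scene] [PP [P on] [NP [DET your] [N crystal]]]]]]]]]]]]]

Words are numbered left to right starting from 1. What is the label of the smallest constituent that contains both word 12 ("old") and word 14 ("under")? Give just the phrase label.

Both words fall inside [NP his narrow old engineer under Ben] (words 10–15), and no smaller constituent contains them both. Label: NP.

NP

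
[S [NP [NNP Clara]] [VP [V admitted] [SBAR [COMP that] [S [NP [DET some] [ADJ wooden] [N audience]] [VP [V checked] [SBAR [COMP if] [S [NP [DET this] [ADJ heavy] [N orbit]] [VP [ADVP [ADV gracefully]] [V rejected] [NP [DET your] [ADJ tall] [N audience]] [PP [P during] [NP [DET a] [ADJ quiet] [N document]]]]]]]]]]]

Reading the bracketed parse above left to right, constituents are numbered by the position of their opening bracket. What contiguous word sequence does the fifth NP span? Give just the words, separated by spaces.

The NP opening brackets appear, in order, over: "Clara"; "some wooden audience"; "this heavy orbit"; "your tall audience"; "a quiet document". The fifth one spans "a quiet document".

a quiet document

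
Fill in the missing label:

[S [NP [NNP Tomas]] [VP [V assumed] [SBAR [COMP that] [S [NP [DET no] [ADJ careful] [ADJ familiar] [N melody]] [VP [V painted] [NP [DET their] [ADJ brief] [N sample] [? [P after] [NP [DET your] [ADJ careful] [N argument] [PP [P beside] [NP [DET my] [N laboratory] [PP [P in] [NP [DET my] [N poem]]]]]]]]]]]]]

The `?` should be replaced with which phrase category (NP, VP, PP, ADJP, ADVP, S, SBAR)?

PP

A constituent whose immediate children are P 'after', NP is a prepositional phrase: PP.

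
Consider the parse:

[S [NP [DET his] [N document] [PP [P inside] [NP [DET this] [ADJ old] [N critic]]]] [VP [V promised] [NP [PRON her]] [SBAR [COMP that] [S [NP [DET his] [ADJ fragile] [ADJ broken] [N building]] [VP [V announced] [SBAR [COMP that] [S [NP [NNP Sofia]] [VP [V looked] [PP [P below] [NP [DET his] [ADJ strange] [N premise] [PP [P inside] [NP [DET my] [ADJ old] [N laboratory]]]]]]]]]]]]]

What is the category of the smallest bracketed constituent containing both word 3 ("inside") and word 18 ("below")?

S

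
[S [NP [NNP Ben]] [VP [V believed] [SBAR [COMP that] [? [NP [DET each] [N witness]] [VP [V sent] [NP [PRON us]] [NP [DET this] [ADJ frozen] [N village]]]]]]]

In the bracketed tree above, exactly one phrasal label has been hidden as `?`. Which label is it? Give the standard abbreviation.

S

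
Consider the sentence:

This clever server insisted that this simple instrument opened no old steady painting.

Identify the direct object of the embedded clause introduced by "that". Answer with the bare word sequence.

The verb of the embedded clause introduced by "that" is "opened"; its direct object is the NP "no old steady painting".

no old steady painting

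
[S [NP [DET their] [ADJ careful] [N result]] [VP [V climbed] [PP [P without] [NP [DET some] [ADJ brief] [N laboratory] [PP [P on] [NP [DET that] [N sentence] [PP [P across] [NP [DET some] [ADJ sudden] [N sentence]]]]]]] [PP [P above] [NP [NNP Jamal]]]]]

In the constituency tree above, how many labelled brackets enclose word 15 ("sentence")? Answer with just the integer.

9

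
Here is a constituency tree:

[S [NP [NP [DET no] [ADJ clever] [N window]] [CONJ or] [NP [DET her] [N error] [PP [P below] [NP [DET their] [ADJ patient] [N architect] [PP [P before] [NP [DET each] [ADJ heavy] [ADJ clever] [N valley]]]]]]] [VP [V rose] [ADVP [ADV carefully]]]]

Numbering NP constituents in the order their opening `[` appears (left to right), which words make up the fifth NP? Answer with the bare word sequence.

each heavy clever valley

The NP opening brackets appear, in order, over: "no clever window or her error below their patient architect before each heavy clever valley"; "no clever window"; "her error below their patient architect before each heavy clever valley"; "their patient architect before each heavy clever valley"; "each heavy clever valley". The fifth one spans "each heavy clever valley".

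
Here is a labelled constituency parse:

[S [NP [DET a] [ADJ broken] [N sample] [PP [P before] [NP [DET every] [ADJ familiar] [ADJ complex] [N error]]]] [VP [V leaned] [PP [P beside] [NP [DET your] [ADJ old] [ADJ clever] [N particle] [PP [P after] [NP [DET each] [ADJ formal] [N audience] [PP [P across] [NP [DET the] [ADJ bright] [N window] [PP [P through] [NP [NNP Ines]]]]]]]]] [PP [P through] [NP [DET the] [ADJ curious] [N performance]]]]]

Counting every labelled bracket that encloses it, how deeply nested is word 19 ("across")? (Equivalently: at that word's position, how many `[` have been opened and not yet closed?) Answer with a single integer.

8

Counting open brackets not yet closed at "across": [S [VP [PP [NP [PP [NP [PP [P = 8.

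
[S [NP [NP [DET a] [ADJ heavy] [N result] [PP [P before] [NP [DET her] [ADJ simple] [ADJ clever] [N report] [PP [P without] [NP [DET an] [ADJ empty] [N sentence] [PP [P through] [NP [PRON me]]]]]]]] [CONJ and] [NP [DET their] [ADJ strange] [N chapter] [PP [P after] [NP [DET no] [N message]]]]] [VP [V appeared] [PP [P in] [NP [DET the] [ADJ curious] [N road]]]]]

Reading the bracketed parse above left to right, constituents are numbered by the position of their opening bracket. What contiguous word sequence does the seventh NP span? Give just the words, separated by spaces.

no message

The NP opening brackets appear, in order, over: "a heavy result before her simple clever report without an empty sentence through me and their strange chapter after no message"; "a heavy result before her simple clever report without an empty sentence through me"; "her simple clever report without an empty sentence through me"; "an empty sentence through me"; "me"; "their strange chapter after no message"; "no message"; "the curious road". The seventh one spans "no message".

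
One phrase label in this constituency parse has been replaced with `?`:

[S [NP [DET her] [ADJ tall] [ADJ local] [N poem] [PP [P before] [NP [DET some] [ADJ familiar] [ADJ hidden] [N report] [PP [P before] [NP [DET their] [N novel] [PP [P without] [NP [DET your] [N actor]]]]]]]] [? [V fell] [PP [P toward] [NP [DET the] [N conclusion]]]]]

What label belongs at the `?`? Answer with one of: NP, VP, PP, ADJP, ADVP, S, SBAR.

VP

Looking at what the `?` directly dominates — V 'fell', PP — this is a verb phrase (VP).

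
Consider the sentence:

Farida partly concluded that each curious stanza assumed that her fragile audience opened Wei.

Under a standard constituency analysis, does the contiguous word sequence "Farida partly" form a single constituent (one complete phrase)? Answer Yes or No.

No

"Farida" belongs to the noun phrase "Farida" while "partly" belongs to the verb phrase "partly concluded that each curious stanza assumed that her fragile audience opened Wei"; a span that runs across that boundary is not a single phrase.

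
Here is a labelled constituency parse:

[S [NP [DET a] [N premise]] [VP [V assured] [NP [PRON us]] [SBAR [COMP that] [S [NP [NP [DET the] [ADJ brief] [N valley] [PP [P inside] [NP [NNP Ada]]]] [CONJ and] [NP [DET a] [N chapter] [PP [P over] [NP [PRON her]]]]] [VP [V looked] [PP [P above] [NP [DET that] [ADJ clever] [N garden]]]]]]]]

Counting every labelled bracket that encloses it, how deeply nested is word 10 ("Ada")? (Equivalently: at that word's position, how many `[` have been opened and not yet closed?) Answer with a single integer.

The word sits inside NNP, which is inside NP, inside PP, inside NP, inside NP, inside S, inside SBAR, inside VP, inside S — 9 brackets in all.

9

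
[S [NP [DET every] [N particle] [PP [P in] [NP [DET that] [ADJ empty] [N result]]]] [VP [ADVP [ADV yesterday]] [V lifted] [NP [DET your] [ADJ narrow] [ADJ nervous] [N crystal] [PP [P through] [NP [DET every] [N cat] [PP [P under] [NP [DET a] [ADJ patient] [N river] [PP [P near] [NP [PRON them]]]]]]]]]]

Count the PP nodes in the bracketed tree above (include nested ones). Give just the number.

4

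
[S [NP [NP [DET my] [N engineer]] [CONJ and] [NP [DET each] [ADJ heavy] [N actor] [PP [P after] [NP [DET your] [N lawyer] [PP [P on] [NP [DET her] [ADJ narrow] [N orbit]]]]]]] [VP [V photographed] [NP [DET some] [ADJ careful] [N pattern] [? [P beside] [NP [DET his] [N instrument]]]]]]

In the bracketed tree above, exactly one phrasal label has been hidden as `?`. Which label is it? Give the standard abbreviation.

PP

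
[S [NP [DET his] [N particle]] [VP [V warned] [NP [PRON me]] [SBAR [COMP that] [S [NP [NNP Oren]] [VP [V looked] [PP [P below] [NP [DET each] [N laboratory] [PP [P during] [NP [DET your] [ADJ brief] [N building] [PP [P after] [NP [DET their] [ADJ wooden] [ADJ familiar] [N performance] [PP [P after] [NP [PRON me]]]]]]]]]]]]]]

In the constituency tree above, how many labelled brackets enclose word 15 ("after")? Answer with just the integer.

11

Counting open brackets not yet closed at "after": [S [VP [SBAR [S [VP [PP [NP [PP [NP [PP [P = 11.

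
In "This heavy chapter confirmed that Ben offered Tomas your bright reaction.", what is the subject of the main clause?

In the main clause the verb is "confirmed"; the NP preceding it, "this heavy chapter", is the subject.

this heavy chapter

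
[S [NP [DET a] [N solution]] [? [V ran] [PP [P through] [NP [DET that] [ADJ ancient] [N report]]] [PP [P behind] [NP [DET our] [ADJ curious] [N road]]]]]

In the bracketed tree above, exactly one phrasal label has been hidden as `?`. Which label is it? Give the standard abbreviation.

VP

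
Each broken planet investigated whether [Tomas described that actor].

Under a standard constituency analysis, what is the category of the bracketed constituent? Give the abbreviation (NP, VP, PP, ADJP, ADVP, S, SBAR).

S

"described" is the head of the bracketed span, so the span is a clause: S.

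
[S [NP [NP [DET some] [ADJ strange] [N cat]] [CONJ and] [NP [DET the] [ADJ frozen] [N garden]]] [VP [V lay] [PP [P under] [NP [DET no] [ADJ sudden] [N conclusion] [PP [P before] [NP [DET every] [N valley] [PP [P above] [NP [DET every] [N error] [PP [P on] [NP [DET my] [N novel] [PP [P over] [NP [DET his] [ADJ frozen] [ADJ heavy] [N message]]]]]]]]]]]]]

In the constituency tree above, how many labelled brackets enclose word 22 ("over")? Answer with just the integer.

The word sits inside P, which is inside PP, inside NP, inside PP, inside NP, inside PP, inside NP, inside PP, inside NP, inside PP, inside VP, inside S — 12 brackets in all.

12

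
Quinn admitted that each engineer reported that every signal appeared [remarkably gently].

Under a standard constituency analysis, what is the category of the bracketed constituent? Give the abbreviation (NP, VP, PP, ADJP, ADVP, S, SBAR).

ADVP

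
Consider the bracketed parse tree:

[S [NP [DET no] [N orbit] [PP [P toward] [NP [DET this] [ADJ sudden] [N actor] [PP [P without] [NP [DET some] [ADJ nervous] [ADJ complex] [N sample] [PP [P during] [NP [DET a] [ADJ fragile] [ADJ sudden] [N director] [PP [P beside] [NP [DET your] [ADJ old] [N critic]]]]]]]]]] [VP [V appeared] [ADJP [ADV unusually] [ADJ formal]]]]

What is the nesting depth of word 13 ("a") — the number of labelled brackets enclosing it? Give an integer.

Path from the root down to the word: S → NP → PP → NP → PP → NP → PP → NP → DET. That is 9 enclosing brackets.

9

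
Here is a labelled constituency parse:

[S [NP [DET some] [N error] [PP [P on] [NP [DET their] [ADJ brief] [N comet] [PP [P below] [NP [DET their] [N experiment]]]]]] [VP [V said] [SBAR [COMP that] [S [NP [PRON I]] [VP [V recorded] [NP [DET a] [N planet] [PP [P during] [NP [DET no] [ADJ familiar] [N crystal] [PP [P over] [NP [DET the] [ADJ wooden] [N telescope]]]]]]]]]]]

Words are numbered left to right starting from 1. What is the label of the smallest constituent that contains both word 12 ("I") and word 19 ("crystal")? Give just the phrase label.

S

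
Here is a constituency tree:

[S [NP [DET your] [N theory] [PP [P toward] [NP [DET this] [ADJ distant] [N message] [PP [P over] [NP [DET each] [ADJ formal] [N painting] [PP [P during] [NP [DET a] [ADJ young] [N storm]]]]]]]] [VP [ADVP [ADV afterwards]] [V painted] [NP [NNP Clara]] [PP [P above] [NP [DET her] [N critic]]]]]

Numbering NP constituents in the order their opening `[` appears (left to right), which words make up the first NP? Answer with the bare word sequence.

your theory toward this distant message over each formal painting during a young storm

The NP opening brackets appear, in order, over: "your theory toward this distant message over each formal painting during a young storm"; "this distant message over each formal painting during a young storm"; "each formal painting during a young storm"; "a young storm"; "Clara"; "her critic". The first one spans "your theory toward this distant message over each formal painting during a young storm".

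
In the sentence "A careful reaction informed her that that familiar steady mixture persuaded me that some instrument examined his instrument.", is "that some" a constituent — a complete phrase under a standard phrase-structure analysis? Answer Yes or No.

"that" belongs to the complementizer "that" while "some" belongs to the clause "some instrument examined his instrument"; a span that runs across that boundary is not a single phrase.

No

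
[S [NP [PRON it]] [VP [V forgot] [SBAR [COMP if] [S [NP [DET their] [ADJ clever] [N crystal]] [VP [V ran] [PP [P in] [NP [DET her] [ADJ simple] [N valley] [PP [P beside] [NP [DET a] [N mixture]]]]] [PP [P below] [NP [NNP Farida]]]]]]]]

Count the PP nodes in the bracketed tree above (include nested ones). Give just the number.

3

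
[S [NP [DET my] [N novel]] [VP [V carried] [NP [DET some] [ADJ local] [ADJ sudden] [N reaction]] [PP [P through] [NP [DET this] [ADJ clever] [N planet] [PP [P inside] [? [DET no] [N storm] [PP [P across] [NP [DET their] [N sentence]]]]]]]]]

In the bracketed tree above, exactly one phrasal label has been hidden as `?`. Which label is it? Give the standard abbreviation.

NP

Looking at what the `?` directly dominates — DET 'no', N 'storm', PP — this is a noun phrase (NP).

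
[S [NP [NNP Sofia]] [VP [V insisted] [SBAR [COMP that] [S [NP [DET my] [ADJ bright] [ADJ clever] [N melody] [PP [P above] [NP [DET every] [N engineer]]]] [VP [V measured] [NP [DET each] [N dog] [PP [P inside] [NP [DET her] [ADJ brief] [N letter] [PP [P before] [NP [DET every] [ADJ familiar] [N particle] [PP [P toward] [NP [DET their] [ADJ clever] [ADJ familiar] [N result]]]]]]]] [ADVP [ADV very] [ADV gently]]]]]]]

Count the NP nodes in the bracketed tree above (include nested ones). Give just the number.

7

Listing each NP by its span: [NP Sofia]; [NP my bright clever melody above every engineer]; [NP every engineer]; [NP each dog inside her brief letter before every familiar particle toward their clever familiar result]; [NP her brief letter before every familiar particle toward their clever familiar result]; [NP every familiar particle toward their clever familiar result] … — that makes 7.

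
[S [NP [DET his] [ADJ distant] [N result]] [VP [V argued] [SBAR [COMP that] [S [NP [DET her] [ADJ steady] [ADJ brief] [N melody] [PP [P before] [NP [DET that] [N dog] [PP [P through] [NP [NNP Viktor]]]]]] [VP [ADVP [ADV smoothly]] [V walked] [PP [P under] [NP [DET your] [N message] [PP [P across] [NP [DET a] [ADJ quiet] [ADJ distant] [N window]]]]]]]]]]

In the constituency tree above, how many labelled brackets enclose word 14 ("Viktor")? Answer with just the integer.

Path from the root down to the word: S → VP → SBAR → S → NP → PP → NP → PP → NP → NNP. That is 10 enclosing brackets.

10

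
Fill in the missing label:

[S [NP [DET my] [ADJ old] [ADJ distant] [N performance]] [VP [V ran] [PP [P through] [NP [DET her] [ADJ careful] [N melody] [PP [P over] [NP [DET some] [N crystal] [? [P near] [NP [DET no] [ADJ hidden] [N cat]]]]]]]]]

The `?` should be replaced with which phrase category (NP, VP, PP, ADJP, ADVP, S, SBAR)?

PP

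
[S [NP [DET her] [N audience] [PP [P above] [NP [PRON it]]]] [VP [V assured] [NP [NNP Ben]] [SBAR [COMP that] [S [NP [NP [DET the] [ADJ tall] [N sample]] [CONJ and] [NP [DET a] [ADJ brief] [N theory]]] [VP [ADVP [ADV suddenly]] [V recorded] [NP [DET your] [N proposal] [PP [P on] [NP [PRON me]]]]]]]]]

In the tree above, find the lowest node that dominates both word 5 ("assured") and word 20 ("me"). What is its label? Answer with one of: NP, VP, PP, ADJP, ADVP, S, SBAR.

Word 5 lies under S → VP → V; word 20 lies under S → VP → SBAR → S → VP → NP → PP → NP → PRON. The lowest shared node is the VP.

VP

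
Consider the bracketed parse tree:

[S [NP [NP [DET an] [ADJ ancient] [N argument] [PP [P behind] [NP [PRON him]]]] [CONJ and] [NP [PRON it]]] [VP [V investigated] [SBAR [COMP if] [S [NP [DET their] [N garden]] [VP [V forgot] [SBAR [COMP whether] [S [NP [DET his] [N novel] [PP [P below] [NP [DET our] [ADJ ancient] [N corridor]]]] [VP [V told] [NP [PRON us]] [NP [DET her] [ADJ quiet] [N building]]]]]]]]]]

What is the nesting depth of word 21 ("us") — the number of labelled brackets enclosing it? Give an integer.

Counting open brackets not yet closed at "us": [S [VP [SBAR [S [VP [SBAR [S [VP [NP [PRON = 10.

10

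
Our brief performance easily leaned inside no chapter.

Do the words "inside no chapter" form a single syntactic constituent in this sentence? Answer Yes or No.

"inside no chapter" is exactly the prepositional phrase [PP inside no chapter], a complete constituent.

Yes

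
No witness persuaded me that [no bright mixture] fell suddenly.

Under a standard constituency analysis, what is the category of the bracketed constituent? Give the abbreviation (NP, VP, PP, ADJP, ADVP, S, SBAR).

NP

The bracketed span "no bright mixture" is headed by "mixture", making it a noun phrase (NP).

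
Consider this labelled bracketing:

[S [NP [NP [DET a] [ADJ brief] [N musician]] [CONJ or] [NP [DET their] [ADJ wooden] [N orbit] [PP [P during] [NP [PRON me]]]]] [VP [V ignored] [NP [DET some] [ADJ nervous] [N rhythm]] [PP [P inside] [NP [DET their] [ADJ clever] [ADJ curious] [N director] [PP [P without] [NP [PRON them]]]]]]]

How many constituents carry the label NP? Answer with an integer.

7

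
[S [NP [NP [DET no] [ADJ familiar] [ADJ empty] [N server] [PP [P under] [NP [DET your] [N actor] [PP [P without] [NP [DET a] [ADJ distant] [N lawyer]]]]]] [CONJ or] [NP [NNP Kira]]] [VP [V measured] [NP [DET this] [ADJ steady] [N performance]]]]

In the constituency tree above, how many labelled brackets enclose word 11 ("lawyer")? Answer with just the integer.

Path from the root down to the word: S → NP → NP → PP → NP → PP → NP → N. That is 8 enclosing brackets.

8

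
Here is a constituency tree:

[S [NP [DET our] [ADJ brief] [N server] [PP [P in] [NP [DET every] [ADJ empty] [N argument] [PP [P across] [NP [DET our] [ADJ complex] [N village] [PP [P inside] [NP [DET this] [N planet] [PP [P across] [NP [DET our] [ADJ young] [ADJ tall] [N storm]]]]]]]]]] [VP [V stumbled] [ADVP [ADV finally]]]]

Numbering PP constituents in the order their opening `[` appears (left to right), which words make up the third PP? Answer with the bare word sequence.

In left-to-right order the PP constituents are "in every empty argument across our complex village inside this planet across our young tall storm"; "across our complex village inside this planet across our young tall storm"; "inside this planet across our young tall storm"; "across our young tall storm". Number 3 is "inside this planet across our young tall storm".

inside this planet across our young tall storm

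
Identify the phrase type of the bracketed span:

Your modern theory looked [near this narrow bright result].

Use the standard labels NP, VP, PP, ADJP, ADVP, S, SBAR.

PP

The bracketed span "near this narrow bright result" is headed by "near", making it a prepositional phrase (PP).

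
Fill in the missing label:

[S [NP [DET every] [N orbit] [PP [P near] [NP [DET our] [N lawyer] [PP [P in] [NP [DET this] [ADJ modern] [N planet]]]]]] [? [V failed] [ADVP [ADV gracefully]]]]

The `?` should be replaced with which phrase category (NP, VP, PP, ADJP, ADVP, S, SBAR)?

VP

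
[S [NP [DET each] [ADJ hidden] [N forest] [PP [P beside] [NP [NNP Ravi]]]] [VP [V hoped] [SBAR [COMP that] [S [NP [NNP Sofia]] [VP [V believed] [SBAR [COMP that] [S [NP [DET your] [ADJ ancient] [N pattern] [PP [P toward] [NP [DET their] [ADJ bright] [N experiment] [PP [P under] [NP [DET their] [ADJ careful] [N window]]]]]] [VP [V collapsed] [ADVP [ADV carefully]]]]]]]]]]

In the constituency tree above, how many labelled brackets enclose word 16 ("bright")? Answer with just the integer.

Path from the root down to the word: S → VP → SBAR → S → VP → SBAR → S → NP → PP → NP → ADJ. That is 11 enclosing brackets.

11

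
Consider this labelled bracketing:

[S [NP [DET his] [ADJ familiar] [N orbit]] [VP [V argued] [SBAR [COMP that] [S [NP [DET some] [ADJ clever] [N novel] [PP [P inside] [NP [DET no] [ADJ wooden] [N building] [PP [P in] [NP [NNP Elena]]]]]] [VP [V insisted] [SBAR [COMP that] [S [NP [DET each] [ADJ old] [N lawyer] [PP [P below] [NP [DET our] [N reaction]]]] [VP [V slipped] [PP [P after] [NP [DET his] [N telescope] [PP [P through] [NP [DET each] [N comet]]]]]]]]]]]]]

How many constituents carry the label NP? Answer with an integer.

8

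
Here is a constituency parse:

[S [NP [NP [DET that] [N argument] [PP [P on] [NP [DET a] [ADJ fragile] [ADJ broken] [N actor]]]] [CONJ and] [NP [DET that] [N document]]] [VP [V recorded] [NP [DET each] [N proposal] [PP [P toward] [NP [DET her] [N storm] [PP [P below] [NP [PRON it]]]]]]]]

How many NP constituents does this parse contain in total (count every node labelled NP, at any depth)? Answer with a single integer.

7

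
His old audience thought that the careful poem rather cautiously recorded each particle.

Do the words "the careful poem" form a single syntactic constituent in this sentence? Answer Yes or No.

Yes

The sequence corresponds to a single NP node — the noun phrase "the careful poem".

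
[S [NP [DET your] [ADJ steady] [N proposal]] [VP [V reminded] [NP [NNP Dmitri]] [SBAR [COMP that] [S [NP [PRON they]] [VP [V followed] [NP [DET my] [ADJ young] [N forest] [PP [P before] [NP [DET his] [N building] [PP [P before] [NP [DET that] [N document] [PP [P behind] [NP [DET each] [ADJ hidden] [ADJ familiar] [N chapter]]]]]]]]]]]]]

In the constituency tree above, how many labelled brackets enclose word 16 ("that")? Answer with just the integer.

11

Counting open brackets not yet closed at "that": [S [VP [SBAR [S [VP [NP [PP [NP [PP [NP [DET = 11.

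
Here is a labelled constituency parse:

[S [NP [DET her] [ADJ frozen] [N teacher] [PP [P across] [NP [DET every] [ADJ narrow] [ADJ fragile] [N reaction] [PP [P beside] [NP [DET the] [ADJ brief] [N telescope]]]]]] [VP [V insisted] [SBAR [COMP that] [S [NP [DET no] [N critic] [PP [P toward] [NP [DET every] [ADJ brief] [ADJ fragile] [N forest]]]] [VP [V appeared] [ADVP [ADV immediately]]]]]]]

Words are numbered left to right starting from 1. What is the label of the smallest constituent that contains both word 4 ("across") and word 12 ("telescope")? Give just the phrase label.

PP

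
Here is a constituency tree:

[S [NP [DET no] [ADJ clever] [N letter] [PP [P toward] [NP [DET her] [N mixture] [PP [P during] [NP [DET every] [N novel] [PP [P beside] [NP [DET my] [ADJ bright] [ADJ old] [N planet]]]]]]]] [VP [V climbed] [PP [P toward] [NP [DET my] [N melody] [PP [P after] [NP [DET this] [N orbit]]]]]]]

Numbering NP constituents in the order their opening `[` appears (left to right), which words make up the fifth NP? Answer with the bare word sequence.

In left-to-right order the NP constituents are "no clever letter toward her mixture during every novel beside my bright old planet"; "her mixture during every novel beside my bright old planet"; "every novel beside my bright old planet"; "my bright old planet"; "my melody after this orbit"; "this orbit". Number 5 is "my melody after this orbit".

my melody after this orbit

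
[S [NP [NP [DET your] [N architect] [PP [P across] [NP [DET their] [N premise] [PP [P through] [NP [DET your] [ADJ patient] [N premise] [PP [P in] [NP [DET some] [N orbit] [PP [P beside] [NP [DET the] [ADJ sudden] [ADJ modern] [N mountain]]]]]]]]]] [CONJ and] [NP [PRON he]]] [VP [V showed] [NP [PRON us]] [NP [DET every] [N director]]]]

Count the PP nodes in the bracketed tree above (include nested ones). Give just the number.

4

Listing each PP by its span: [PP across their premise through your patient premise in some orbit beside the sudden modern mountain]; [PP through your patient premise in some orbit beside the sudden modern mountain]; [PP in some orbit beside the sudden modern mountain]; [PP beside the sudden modern mountain] — that makes 4.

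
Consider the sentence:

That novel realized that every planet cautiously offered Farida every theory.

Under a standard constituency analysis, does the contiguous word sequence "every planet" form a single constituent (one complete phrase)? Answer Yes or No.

The sequence corresponds to a single NP node — the noun phrase "every planet".

Yes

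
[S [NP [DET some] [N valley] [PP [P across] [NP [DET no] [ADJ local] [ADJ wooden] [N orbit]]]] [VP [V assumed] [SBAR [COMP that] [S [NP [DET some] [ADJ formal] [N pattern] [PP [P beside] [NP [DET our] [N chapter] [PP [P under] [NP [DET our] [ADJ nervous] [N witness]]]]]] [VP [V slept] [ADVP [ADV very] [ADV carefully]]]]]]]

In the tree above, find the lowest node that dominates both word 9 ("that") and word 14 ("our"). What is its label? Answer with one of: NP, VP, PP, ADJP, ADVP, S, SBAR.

SBAR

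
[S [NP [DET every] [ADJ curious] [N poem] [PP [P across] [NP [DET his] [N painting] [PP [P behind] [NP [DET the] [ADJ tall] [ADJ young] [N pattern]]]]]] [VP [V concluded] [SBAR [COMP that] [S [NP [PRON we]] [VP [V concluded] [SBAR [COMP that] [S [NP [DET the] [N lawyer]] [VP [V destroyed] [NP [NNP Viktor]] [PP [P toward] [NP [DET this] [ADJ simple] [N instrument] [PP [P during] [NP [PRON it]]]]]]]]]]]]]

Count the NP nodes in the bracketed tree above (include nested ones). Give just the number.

Scanning left to right, an opening `[NP` appears at word positions 1, 5, 8, 14, 17, 20, 22, 26 — 8 in total.

8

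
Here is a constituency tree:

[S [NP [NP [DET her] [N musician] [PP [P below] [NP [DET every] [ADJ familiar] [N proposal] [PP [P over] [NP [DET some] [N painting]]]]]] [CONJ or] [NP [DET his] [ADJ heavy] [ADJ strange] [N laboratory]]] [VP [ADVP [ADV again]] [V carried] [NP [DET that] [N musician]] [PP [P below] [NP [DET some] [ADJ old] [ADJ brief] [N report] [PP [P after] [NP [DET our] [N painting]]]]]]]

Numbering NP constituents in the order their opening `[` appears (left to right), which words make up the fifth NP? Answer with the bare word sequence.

his heavy strange laboratory

The NP opening brackets appear, in order, over: "her musician below every familiar proposal over some painting or his heavy strange laboratory"; "her musician below every familiar proposal over some painting"; "every familiar proposal over some painting"; "some painting"; "his heavy strange laboratory"; "that musician"; "some old brief report after our painting"; "our painting". The fifth one spans "his heavy strange laboratory".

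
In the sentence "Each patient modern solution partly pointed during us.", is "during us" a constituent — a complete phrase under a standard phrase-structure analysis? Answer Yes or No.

Yes

"during us" is exactly the prepositional phrase [PP during us], a complete constituent.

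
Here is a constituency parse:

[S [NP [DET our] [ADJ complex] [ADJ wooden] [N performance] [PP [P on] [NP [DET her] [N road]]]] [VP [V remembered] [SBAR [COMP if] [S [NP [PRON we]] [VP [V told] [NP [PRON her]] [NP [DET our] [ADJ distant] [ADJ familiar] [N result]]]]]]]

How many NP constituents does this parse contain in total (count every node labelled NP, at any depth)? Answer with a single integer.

5

The NP constituents are: [NP our complex wooden performance on her road]; [NP her road]; [NP we]; [NP her]; [NP our distant familiar result]. Total: 5.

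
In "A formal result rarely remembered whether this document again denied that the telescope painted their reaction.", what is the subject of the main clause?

a formal result

The subject of the main clause is the NP immediately before the verb "remembered": "a formal result".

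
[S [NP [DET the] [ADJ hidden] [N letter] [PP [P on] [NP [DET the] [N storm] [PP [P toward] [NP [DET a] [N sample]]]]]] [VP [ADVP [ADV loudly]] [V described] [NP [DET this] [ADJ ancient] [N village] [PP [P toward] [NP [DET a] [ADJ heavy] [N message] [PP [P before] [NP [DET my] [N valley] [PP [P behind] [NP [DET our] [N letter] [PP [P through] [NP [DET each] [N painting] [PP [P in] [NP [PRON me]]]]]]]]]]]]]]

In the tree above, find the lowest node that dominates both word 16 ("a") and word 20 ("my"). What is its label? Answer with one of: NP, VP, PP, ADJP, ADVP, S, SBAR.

NP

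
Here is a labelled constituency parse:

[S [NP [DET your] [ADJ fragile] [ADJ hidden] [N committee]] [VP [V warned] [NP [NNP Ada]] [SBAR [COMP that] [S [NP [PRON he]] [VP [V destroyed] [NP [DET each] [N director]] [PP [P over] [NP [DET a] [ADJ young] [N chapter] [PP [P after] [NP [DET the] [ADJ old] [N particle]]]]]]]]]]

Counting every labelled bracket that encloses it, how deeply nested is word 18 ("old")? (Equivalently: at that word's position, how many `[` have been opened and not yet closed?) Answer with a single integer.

10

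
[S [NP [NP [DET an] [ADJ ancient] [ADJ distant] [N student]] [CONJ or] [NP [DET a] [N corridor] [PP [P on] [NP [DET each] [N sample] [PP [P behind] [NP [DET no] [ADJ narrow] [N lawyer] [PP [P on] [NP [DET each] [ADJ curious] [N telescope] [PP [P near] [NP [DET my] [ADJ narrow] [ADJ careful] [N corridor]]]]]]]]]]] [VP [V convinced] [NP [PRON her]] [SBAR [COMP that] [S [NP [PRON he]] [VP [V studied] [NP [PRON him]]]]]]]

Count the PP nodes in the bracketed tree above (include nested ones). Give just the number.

Listing each PP by its span: [PP on each sample behind no narrow lawyer on each curious telescope near my narrow careful corridor]; [PP behind no narrow lawyer on each curious telescope near my narrow careful corridor]; [PP on each curious telescope near my narrow careful corridor]; [PP near my narrow careful corridor] — that makes 4.

4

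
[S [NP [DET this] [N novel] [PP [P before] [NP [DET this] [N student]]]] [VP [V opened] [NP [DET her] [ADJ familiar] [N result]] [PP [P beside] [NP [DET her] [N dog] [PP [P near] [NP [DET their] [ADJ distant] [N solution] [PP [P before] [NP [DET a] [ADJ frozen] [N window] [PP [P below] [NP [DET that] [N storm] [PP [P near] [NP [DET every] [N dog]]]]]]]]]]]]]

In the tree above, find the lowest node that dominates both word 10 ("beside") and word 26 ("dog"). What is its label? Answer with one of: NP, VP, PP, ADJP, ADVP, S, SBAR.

PP

Word 10 lies under S → VP → PP → P; word 26 lies under S → VP → PP → NP → PP → NP → PP → NP → PP → NP → PP → NP → N. The lowest shared node is the PP.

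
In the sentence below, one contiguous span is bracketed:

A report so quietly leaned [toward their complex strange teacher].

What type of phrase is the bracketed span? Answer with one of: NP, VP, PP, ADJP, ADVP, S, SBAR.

"toward" is the head of the bracketed span, so the span is a prepositional phrase: PP.

PP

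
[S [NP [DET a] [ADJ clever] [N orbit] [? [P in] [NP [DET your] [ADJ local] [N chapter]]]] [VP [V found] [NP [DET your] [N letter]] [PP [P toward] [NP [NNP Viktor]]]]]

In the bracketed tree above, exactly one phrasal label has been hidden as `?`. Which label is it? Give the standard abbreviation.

PP

Looking at what the `?` directly dominates — P 'in', NP — this is a prepositional phrase (PP).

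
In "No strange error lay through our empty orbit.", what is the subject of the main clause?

no strange error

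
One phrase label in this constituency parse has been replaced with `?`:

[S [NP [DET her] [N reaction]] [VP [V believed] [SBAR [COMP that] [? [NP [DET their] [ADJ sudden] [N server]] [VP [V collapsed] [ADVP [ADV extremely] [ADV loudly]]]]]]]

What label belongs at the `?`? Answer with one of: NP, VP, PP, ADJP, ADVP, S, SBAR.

S

Looking at what the `?` directly dominates — NP, VP — this is a clause (S).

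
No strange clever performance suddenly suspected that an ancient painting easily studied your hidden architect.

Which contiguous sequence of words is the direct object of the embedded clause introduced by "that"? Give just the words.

your hidden architect

Within the embedded clause introduced by "that", the direct object of "studied" is "your hidden architect".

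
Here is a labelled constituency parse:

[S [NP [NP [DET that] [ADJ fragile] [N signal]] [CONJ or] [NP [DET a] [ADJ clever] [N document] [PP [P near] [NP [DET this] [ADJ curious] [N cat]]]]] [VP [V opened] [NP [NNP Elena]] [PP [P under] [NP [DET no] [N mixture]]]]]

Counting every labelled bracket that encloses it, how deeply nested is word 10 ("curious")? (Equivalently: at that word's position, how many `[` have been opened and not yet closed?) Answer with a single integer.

Counting open brackets not yet closed at "curious": [S [NP [NP [PP [NP [ADJ = 6.

6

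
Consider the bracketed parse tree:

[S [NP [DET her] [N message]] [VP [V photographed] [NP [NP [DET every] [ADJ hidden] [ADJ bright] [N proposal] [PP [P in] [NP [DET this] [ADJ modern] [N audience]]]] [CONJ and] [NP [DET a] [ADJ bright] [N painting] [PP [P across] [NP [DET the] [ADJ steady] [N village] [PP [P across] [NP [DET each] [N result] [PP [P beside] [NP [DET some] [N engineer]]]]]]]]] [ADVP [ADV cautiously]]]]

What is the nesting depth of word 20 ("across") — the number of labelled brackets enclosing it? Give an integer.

Counting open brackets not yet closed at "across": [S [VP [NP [NP [PP [NP [PP [P = 8.

8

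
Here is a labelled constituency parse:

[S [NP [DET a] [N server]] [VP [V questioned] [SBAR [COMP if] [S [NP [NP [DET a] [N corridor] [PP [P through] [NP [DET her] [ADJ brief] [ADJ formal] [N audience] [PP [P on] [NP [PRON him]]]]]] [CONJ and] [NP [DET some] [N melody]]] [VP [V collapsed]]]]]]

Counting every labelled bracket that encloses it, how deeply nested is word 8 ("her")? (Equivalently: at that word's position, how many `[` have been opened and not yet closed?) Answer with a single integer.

Path from the root down to the word: S → VP → SBAR → S → NP → NP → PP → NP → DET. That is 9 enclosing brackets.

9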